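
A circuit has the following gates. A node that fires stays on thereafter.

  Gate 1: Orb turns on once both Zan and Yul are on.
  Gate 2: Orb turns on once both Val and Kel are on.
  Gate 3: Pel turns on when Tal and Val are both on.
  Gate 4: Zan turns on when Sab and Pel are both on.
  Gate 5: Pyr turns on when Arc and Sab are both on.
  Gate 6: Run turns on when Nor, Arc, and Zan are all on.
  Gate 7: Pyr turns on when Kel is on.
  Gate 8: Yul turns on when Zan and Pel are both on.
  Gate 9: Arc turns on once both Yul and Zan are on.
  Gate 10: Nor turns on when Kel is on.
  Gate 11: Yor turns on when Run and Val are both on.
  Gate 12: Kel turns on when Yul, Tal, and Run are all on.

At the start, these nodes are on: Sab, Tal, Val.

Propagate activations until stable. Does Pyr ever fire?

Yes

Tal and Val are on, so Pel turns on (Gate 3).
Sab and Pel are on, so Zan turns on (Gate 4).
Gate 8: Zan and Pel on → Yul on.
Yul and Zan are on, so Arc turns on (Gate 9).
Arc and Sab are on, so Pyr turns on (Gate 5).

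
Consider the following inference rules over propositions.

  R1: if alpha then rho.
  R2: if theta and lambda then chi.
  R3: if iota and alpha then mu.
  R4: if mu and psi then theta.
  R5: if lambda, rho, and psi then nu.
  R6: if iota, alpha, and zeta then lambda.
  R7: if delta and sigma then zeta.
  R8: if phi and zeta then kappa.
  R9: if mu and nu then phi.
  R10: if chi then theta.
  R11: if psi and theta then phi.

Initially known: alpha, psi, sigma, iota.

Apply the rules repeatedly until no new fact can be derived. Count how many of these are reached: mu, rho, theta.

iota and alpha hold, so mu follows (R3).
From alpha, R1 gives rho.
From mu and psi, R4 gives theta.
mu: reached.
rho: reached.
theta: reached.
All 3 are reached.

3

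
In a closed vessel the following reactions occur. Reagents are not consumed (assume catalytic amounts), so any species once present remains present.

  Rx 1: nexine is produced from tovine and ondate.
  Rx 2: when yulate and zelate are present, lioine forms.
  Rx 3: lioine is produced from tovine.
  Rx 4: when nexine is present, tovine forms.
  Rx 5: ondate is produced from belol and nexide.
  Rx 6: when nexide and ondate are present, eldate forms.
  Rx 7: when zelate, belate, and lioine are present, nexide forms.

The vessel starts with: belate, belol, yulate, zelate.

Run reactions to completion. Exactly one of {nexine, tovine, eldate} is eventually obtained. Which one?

yulate and zelate present → lioine forms (Rx 2).
zelate, belate, and lioine present → nexide forms (Rx 7).
belol and nexide present → ondate forms (Rx 5).
nexide and ondate present → eldate forms (Rx 6).
tovine would need nexine (Rx 4), but nexine never forms. nexine would need tovine and ondate (Rx 1), but tovine never forms.

eldate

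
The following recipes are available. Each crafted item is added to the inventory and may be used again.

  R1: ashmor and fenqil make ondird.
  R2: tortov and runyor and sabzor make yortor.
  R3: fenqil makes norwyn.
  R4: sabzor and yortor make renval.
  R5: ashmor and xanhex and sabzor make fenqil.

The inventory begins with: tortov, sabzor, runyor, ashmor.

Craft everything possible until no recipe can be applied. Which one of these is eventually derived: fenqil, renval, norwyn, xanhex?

renval

Using R2, tortov, runyor, and sabzor make yortor.
sabzor and yortor → renval (R4).
No rule produces xanhex, and it is not given. fenqil would need ashmor, xanhex, and sabzor (R5), but xanhex is never obtained. norwyn would need fenqil (R3), but fenqil is never obtained.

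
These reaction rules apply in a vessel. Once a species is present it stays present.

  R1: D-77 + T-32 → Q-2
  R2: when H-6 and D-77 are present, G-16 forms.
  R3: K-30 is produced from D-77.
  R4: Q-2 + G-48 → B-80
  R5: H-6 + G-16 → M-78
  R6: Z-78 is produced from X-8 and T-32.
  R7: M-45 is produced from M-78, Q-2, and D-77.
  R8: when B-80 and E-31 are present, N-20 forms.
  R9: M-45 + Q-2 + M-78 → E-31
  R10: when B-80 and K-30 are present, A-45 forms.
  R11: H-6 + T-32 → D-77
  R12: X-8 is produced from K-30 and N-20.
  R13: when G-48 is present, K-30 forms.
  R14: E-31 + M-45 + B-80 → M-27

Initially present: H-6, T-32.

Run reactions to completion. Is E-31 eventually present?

H-6 and T-32 present → D-77 forms (R11).
D-77 and T-32 present → Q-2 forms (R1).
H-6 and D-77 present → G-16 forms (R2).
H-6 and G-16 present → M-78 forms (R5).
M-78, Q-2, and D-77 present → M-45 forms (R7).
M-45, Q-2, and M-78 present → E-31 forms (R9).

Yes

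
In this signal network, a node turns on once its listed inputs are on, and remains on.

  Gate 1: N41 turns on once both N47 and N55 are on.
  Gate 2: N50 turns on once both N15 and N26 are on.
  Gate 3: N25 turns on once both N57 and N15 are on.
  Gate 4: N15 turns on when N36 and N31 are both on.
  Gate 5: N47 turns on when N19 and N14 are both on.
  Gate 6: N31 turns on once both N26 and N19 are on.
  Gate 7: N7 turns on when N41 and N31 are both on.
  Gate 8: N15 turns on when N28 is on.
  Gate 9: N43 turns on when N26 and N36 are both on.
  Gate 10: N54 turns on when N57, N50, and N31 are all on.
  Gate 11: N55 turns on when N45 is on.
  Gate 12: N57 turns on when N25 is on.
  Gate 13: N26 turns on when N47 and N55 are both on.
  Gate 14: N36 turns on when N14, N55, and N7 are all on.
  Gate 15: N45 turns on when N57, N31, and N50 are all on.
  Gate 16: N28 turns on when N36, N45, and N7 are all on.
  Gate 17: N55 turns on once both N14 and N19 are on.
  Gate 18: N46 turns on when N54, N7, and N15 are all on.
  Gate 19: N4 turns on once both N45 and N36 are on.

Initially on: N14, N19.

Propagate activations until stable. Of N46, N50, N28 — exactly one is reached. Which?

N50

N14 and N19 are on, so N55 turns on (Gate 17).
N19 and N14 are on, so N47 turns on (Gate 5).
N47 and N55 are on, so N26 turns on (Gate 13).
N47 and N55 are on, so N41 turns on (Gate 1).
Gate 6: N26 and N19 on → N31 on.
Gate 7: N41 and N31 on → N7 on.
N14, N55, and N7 are on, so N36 turns on (Gate 14).
Gate 4: N36 and N31 on → N15 on.
N15 and N26 are on, so N50 turns on (Gate 2).
N46 would need N54, N7, and N15 (Gate 18), but N54 never turns on. N28 would need N36, N45, and N7 (Gate 16), but N45 never turns on.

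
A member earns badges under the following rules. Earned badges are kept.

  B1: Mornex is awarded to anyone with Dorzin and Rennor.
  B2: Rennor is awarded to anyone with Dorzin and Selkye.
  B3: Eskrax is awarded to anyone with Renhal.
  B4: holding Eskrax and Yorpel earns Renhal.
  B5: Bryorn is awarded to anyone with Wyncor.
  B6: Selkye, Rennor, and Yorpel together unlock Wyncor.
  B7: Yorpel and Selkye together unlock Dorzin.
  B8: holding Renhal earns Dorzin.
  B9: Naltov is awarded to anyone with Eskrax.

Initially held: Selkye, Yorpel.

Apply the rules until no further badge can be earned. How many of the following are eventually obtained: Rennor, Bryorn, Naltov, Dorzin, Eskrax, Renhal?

3

With Yorpel and Selkye, Dorzin is earned (B7).
With Dorzin and Selkye, Rennor is earned (B2).
With Selkye, Rennor, and Yorpel, Wyncor is earned (B6).
With Wyncor, Bryorn is earned (B5).
Rennor: reached.
Bryorn: reached.
Naltov would need Eskrax (B9), but Eskrax is never earned.
Dorzin: reached.
Eskrax would need Renhal (B3), but Renhal is never earned.
Renhal would need Eskrax and Yorpel (B4), but Eskrax is never earned.
Reached: Rennor, Bryorn, and Dorzin — 3 of the 6.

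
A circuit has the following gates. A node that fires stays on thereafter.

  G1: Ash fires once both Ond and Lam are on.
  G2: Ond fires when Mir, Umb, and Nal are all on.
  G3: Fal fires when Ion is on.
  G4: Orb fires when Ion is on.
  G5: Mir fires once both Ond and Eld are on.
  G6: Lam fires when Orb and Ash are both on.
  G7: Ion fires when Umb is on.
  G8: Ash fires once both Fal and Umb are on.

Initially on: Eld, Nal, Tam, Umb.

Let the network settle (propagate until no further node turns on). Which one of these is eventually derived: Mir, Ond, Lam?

G7: Umb on → Ion on.
Ion is on, so Fal fires (G3).
Ion is on, so Orb fires (G4).
G8: Fal and Umb on → Ash on.
Orb and Ash are on, so Lam fires (G6).
Ond would need Mir, Umb, and Nal (G2), but Mir never turns on. Mir would need Ond and Eld (G5), but Ond never turns on.

Lam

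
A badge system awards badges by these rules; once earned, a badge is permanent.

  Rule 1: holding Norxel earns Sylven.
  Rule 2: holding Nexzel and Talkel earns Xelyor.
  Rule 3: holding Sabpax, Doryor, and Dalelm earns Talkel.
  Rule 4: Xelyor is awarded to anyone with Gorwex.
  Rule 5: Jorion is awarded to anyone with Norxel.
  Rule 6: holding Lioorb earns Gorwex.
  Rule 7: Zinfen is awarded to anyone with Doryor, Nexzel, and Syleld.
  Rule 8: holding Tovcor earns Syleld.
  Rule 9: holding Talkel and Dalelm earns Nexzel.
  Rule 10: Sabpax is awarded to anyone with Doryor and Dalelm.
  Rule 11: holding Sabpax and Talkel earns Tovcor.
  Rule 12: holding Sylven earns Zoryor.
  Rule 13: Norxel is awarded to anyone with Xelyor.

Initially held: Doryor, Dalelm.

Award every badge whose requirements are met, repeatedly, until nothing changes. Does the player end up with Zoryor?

With Doryor and Dalelm, Sabpax is earned (Rule 10).
With Sabpax, Doryor, and Dalelm, Talkel is earned (Rule 3).
With Talkel and Dalelm, Nexzel is earned (Rule 9).
With Nexzel and Talkel, Xelyor is earned (Rule 2).
With Xelyor, Norxel is earned (Rule 13).
With Norxel, Sylven is earned (Rule 1).
With Sylven, Zoryor is earned (Rule 12).

Yes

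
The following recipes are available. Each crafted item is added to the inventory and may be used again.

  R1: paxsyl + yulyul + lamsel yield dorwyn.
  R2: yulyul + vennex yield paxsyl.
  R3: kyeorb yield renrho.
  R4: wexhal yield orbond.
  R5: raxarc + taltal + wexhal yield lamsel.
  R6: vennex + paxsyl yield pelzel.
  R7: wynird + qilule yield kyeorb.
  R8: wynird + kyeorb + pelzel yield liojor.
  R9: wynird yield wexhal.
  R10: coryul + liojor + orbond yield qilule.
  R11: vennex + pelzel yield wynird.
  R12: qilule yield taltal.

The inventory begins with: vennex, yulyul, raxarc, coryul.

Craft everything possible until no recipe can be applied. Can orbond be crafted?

Using R2, yulyul and vennex make paxsyl.
Using R6, vennex and paxsyl make pelzel.
vennex + pelzel → wynird (R11).
wynird → wexhal (R9).
wexhal → orbond (R4).

Yes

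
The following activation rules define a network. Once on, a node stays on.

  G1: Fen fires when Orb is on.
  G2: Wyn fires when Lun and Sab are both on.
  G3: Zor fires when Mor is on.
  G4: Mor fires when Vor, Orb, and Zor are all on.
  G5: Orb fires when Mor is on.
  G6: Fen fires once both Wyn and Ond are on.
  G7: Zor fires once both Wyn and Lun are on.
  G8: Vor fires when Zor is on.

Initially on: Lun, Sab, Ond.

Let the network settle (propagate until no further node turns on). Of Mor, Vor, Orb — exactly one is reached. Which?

Vor

G2: Lun and Sab on → Wyn on.
G7: Wyn and Lun on → Zor on.
Zor is on, so Vor fires (G8).
Mor would need Vor, Orb, and Zor (G4), but Orb never turns on. Orb would need Mor (G5), but Mor never turns on.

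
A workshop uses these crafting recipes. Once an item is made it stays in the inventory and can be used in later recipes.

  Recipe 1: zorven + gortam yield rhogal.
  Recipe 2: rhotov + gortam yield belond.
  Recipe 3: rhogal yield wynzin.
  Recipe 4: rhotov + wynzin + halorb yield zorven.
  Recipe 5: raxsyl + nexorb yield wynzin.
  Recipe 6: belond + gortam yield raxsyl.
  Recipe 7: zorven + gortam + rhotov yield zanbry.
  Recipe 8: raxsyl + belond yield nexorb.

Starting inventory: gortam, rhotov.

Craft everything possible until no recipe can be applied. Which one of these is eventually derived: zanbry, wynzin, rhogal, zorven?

Using Recipe 2, rhotov and gortam make belond.
Using Recipe 6, belond and gortam make raxsyl.
Using Recipe 8, raxsyl and belond make nexorb.
raxsyl + nexorb → wynzin (Recipe 5).
rhogal would need zorven and gortam (Recipe 1), but zorven is never obtained. zorven would need rhotov, wynzin, and halorb (Recipe 4), but halorb is never obtained. zanbry would need zorven, gortam, and rhotov (Recipe 7), but zorven is never obtained.

wynzin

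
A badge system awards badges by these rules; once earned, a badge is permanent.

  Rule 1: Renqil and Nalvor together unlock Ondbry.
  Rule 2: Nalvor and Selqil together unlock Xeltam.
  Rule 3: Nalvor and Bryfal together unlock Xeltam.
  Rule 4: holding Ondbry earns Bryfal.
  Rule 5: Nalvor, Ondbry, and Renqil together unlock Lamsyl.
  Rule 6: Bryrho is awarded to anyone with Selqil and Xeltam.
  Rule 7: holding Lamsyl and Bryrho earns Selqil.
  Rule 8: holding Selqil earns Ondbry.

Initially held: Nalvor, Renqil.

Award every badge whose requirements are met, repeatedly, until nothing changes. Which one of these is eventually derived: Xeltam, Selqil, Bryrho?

With Renqil and Nalvor, Ondbry is earned (Rule 1).
With Ondbry, Bryfal is earned (Rule 4).
With Nalvor and Bryfal, Xeltam is earned (Rule 3).
Bryrho would need Selqil and Xeltam (Rule 6), but Selqil is never earned. Selqil would need Lamsyl and Bryrho (Rule 7), but Bryrho is never earned.

Xeltam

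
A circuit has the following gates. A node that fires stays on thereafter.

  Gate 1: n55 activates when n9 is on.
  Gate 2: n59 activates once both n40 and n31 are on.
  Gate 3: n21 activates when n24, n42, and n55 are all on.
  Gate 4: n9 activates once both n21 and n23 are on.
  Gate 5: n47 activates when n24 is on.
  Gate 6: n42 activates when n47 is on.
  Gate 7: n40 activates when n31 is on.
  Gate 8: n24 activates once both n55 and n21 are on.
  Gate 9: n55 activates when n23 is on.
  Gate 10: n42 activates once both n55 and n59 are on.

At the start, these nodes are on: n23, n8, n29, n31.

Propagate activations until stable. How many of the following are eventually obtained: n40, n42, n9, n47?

n23 is on, so n55 activates (Gate 9).
Gate 7: n31 on → n40 on.
n40 and n31 are on, so n59 activates (Gate 2).
n55 and n59 are on, so n42 activates (Gate 10).
n40: reached.
n42: reached.
n9 would need n21 and n23 (Gate 4), but n21 never turns on.
n47 would need n24 (Gate 5), but n24 never turns on.
Reached: n40 and n42 — 2 of the 4.

2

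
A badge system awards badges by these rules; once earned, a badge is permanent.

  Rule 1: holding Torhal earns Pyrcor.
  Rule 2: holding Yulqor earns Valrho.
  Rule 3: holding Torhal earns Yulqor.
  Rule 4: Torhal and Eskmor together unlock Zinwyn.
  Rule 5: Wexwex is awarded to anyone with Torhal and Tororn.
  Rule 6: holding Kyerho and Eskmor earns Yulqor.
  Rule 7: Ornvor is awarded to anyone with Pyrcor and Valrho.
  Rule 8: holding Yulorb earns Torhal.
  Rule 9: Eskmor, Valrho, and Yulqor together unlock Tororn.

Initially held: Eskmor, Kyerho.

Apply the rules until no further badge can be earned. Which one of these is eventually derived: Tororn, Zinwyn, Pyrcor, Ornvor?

Tororn

With Kyerho and Eskmor, Yulqor is earned (Rule 6).
With Yulqor, Valrho is earned (Rule 2).
With Eskmor, Valrho, and Yulqor, Tororn is earned (Rule 9).
Ornvor would need Pyrcor and Valrho (Rule 7), but Pyrcor is never earned. Zinwyn would need Torhal and Eskmor (Rule 4), but Torhal is never earned. Pyrcor would need Torhal (Rule 1), but Torhal is never earned.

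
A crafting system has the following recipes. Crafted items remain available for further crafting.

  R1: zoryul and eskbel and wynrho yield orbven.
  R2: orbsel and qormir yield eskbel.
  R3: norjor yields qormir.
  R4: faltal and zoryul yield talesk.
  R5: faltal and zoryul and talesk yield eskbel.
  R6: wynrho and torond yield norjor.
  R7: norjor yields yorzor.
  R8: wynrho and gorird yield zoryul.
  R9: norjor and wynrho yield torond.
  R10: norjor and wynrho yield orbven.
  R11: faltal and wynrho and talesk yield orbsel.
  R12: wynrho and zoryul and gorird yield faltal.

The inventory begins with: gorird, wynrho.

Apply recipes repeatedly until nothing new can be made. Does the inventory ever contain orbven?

Using R8, wynrho and gorird make zoryul.
Using R12, wynrho, zoryul, and gorird make faltal.
faltal and zoryul → talesk (R4).
faltal and zoryul and talesk → eskbel (R5).
Using R1, zoryul, eskbel, and wynrho make orbven.

Yes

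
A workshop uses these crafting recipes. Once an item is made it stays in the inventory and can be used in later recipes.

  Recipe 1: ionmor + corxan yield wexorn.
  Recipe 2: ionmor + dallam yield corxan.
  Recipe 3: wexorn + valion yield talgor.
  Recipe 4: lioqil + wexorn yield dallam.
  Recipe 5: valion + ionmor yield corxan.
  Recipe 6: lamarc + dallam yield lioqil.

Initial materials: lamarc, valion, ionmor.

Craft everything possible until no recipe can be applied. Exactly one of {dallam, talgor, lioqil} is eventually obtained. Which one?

talgor

valion + ionmor → corxan (Recipe 5).
Using Recipe 1, ionmor and corxan make wexorn.
wexorn + valion → talgor (Recipe 3).
dallam would need lioqil and wexorn (Recipe 4), but lioqil is never obtained. lioqil would need lamarc and dallam (Recipe 6), but dallam is never obtained.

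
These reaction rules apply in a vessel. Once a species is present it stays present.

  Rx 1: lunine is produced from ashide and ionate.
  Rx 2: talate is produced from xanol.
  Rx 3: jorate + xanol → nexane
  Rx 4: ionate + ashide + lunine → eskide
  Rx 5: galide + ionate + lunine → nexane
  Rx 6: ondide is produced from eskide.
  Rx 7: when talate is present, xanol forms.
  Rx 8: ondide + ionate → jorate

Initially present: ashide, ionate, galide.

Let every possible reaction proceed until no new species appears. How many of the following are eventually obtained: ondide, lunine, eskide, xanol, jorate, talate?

4

ashide and ionate present → lunine forms (Rx 1).
ionate, ashide, and lunine present → eskide forms (Rx 4).
eskide present → ondide forms (Rx 6).
ondide and ionate present → jorate forms (Rx 8).
ondide: reached.
lunine: reached.
eskide: reached.
xanol would need talate (Rx 7), but talate never forms.
jorate: reached.
talate would need xanol (Rx 2), but xanol never forms.
Reached: ondide, lunine, eskide, and jorate — 4 of the 6.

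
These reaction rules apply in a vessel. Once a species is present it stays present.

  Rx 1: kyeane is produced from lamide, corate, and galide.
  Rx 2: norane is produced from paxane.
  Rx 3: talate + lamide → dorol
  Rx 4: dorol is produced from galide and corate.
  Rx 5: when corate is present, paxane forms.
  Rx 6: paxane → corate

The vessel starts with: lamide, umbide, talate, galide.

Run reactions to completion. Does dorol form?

Yes

talate and lamide present → dorol forms (Rx 3).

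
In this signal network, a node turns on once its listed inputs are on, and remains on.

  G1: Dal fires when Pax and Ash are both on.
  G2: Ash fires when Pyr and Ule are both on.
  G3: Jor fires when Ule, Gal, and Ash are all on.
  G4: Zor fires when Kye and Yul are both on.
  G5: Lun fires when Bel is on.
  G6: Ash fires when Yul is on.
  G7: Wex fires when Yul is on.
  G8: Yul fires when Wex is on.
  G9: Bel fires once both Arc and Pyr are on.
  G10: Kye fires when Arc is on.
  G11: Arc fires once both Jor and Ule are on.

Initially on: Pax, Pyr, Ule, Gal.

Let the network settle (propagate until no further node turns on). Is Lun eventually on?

G2: Pyr and Ule on → Ash on.
Ule, Gal, and Ash are on, so Jor fires (G3).
G11: Jor and Ule on → Arc on.
G9: Arc and Pyr on → Bel on.
G5: Bel on → Lun on.

Yes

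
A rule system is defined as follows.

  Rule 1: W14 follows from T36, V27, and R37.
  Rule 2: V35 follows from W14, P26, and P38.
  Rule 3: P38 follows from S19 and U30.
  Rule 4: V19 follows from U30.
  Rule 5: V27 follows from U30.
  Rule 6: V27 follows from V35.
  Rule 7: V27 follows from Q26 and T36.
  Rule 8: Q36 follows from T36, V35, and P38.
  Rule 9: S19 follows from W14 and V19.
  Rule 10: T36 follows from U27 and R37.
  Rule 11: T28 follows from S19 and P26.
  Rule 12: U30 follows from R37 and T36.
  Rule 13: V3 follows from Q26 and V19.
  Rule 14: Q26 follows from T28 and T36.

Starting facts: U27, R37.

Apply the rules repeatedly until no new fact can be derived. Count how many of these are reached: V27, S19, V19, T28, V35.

3

From U27 and R37, Rule 10 gives T36.
R37 and T36 hold, so U30 follows (Rule 12).
From U30, Rule 5 gives V27.
U30 holds, so V19 follows (Rule 4).
From T36, V27, and R37, Rule 1 gives W14.
From W14 and V19, Rule 9 gives S19.
V27: reached.
S19: reached.
V19: reached.
T28 would need S19 and P26 (Rule 11), but P26 is never established.
V35 would need W14, P26, and P38 (Rule 2), but P26 is never established.
Reached: V27, S19, and V19 — 3 of the 5.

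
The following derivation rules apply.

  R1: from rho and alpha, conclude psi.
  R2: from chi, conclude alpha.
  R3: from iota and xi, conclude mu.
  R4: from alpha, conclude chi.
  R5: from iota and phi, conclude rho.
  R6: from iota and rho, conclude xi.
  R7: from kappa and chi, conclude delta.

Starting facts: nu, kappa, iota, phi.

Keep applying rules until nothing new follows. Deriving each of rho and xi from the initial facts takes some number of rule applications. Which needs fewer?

rho: From iota and phi, R5 gives rho. [1 rule application]
xi: From iota and phi, R5 gives rho. iota and rho hold, so xi follows (R6). [2 rule applications]
rho needs fewer.

rho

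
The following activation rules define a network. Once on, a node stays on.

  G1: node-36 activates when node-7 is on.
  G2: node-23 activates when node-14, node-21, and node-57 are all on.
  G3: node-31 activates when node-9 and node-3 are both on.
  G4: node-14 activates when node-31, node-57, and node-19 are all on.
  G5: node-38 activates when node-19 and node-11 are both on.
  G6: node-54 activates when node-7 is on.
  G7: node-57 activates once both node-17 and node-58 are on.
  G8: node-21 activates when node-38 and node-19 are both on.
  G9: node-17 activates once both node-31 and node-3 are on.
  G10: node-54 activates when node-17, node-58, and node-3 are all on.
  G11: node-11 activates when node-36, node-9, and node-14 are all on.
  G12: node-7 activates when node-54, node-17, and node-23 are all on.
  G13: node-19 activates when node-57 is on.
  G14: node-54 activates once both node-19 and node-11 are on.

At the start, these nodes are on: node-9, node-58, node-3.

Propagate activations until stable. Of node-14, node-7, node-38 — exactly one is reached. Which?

node-14

node-9 and node-3 are on, so node-31 activates (G3).
G9: node-31 and node-3 on → node-17 on.
G7: node-17 and node-58 on → node-57 on.
node-57 is on, so node-19 activates (G13).
G4: node-31, node-57, and node-19 on → node-14 on.
node-38 would need node-19 and node-11 (G5), but node-11 never turns on. node-7 would need node-54, node-17, and node-23 (G12), but node-23 never turns on.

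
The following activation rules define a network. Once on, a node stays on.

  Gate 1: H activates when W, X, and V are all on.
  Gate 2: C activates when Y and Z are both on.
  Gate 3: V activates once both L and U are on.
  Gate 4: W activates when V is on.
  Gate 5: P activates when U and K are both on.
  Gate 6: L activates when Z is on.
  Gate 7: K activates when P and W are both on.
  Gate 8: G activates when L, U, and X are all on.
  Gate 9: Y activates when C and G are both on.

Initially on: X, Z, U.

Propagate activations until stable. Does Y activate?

No

Y would need C and G (Gate 9), but C never turns on.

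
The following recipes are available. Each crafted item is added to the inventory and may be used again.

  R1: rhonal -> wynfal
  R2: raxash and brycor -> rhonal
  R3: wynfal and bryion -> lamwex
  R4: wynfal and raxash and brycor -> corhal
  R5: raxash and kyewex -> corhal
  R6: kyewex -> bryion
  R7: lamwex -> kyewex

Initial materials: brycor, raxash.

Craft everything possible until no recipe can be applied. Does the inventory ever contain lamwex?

No

lamwex would need wynfal and bryion (R3), but bryion is never obtained.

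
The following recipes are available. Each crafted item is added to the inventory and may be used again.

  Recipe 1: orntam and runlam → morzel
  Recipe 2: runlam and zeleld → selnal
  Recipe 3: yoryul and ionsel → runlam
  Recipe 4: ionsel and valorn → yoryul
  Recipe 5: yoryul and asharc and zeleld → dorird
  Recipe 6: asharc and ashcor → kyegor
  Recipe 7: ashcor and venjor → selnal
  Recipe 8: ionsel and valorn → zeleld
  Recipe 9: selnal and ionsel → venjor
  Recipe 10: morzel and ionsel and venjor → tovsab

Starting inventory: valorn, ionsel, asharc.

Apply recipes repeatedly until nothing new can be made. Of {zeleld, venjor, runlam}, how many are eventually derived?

ionsel and valorn → yoryul (Recipe 4).
Using Recipe 8, ionsel and valorn make zeleld.
Using Recipe 3, yoryul and ionsel make runlam.
Using Recipe 2, runlam and zeleld make selnal.
selnal and ionsel → venjor (Recipe 9).
zeleld: reached.
venjor: reached.
runlam: reached.
All 3 are reached.

3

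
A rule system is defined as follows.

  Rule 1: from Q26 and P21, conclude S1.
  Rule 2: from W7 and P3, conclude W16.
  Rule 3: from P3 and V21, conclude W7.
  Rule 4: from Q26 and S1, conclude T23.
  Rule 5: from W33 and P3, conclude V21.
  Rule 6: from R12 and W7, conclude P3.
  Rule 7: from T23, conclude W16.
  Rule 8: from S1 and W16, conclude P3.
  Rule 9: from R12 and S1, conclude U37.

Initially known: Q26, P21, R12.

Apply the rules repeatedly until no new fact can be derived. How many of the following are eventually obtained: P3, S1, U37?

From Q26 and P21, Rule 1 gives S1.
From R12 and S1, Rule 9 gives U37.
From Q26 and S1, Rule 4 gives T23.
From T23, Rule 7 gives W16.
S1 and W16 hold, so P3 follows (Rule 8).
P3: reached.
S1: reached.
U37: reached.
All 3 are reached.

3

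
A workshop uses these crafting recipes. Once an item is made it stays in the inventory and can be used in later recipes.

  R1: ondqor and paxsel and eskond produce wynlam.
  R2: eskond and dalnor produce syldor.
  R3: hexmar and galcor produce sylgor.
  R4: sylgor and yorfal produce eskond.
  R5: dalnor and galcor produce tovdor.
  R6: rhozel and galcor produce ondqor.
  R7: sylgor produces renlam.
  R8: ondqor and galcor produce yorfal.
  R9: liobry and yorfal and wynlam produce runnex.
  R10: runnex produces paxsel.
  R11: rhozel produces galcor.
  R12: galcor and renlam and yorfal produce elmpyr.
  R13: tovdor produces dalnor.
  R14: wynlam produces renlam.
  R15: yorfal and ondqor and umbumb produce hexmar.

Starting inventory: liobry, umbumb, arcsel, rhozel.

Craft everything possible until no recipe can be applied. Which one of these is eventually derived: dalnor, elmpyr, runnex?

Using R11, rhozel makes galcor.
rhozel and galcor → ondqor (R6).
ondqor and galcor → yorfal (R8).
yorfal and ondqor and umbumb → hexmar (R15).
hexmar and galcor → sylgor (R3).
Using R7, sylgor makes renlam.
galcor and renlam and yorfal → elmpyr (R12).
runnex would need liobry, yorfal, and wynlam (R9), but wynlam is never obtained. dalnor would need tovdor (R13), but tovdor is never obtained.

elmpyr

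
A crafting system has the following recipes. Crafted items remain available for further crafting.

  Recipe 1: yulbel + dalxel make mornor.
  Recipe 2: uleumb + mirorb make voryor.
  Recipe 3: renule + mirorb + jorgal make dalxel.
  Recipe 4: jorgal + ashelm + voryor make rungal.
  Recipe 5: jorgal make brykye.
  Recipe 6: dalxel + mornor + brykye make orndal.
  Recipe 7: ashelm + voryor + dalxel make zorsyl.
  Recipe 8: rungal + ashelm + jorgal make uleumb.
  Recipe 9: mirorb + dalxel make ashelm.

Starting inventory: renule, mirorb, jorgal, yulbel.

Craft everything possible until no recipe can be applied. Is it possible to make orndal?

Yes

Using Recipe 3, renule, mirorb, and jorgal make dalxel.
Using Recipe 5, jorgal makes brykye.
yulbel + dalxel → mornor (Recipe 1).
dalxel + mornor + brykye → orndal (Recipe 6).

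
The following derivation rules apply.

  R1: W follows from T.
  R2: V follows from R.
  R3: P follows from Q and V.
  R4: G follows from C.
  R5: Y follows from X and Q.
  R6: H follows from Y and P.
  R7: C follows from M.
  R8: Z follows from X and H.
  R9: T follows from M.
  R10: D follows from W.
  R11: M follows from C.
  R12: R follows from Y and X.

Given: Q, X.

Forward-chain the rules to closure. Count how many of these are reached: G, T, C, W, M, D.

0

G would need C (R4), but C is never established.
T would need M (R9), but M is never established.
C would need M (R7), but M is never established.
W would need T (R1), but T is never established.
M would need C (R11), but C is never established.
D would need W (R10), but W is never established.
None of the 6 are reached.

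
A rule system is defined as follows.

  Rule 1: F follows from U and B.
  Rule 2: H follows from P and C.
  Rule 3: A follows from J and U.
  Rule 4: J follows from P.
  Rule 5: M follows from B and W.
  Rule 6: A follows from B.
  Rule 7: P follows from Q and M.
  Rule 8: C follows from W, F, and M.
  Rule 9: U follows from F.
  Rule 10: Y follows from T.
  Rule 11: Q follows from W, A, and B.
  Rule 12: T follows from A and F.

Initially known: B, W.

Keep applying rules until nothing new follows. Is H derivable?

H would need P and C (Rule 2), but C is never established.

No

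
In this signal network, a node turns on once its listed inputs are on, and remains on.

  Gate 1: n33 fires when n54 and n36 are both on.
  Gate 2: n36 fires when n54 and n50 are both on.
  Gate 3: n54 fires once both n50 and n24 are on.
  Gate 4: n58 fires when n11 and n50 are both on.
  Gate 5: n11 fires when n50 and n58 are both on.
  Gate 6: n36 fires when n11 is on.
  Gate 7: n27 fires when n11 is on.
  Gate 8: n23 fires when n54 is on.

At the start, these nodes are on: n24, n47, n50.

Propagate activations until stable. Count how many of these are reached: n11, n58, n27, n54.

Gate 3: n50 and n24 on → n54 on.
n11 would need n50 and n58 (Gate 5), but n58 never turns on.
n58 would need n11 and n50 (Gate 4), but n11 never turns on.
n27 would need n11 (Gate 7), but n11 never turns on.
n54: reached.
Reached: n54 — 1 of the 4.

1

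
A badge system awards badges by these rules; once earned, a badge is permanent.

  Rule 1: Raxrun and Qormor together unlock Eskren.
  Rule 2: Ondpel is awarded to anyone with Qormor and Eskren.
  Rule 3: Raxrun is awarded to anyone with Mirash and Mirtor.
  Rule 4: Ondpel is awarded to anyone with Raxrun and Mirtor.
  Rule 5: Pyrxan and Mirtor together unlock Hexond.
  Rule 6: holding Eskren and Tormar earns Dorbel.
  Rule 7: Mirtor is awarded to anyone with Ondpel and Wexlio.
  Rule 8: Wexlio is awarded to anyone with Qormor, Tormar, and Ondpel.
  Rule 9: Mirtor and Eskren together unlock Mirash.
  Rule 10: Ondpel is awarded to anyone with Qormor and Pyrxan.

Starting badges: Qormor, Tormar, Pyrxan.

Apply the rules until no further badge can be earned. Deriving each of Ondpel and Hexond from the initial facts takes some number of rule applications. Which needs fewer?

Ondpel

Ondpel: With Qormor and Pyrxan, Ondpel is earned (Rule 10). [1 rule application]
Hexond: With Qormor and Pyrxan, Ondpel is earned (Rule 10). With Qormor, Tormar, and Ondpel, Wexlio is earned (Rule 8). With Ondpel and Wexlio, Mirtor is earned (Rule 7). With Pyrxan and Mirtor, Hexond is earned (Rule 5). [4 rule applications]
Ondpel needs fewer.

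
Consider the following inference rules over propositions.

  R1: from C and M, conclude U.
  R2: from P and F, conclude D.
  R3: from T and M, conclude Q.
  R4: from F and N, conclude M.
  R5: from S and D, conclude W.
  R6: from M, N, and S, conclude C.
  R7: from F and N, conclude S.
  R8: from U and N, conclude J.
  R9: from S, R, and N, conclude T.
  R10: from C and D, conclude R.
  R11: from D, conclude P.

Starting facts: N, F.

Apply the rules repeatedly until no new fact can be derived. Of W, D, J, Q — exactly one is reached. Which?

From F and N, R7 gives S.
F and N hold, so M follows (R4).
M, N, and S hold, so C follows (R6).
From C and M, R1 gives U.
U and N hold, so J follows (R8).
Q would need T and M (R3), but T is never established. W would need S and D (R5), but D is never established. D would need P and F (R2), but P is never established.

J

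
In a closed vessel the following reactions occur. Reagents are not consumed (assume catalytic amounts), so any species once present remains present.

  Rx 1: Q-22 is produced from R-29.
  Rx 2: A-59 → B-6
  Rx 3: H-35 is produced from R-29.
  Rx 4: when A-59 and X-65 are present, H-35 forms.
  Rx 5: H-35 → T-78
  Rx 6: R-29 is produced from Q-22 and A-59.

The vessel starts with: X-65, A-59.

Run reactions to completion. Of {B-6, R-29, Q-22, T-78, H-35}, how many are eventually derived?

A-59 and X-65 present → H-35 forms (Rx 4).
A-59 present → B-6 forms (Rx 2).
H-35 present → T-78 forms (Rx 5).
B-6: reached.
R-29 would need Q-22 and A-59 (Rx 6), but Q-22 never forms.
Q-22 would need R-29 (Rx 1), but R-29 never forms.
T-78: reached.
H-35: reached.
Reached: B-6, T-78, and H-35 — 3 of the 5.

3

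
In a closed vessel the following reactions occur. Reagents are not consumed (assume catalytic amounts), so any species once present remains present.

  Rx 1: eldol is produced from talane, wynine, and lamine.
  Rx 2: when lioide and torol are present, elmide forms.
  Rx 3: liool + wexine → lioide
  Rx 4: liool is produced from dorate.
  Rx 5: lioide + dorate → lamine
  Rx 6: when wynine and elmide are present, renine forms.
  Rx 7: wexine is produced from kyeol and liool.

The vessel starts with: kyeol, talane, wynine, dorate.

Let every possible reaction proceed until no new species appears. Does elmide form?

No

elmide would need lioide and torol (Rx 2), but torol never forms.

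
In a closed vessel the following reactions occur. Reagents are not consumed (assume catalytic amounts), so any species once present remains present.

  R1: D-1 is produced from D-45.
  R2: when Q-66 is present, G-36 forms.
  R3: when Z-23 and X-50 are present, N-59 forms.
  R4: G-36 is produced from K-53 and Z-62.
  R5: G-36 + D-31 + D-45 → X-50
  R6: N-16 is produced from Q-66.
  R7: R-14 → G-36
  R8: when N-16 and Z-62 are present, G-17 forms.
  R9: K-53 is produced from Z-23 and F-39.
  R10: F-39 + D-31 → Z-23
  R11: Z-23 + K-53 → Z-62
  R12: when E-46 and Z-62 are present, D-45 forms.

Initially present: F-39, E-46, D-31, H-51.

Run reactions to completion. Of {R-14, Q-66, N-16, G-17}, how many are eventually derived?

0

No rule produces R-14, and it is not given.
No rule produces Q-66, and it is not given.
N-16 would need Q-66 (R6), but Q-66 never forms.
G-17 would need N-16 and Z-62 (R8), but N-16 never forms.
None of the 4 are reached.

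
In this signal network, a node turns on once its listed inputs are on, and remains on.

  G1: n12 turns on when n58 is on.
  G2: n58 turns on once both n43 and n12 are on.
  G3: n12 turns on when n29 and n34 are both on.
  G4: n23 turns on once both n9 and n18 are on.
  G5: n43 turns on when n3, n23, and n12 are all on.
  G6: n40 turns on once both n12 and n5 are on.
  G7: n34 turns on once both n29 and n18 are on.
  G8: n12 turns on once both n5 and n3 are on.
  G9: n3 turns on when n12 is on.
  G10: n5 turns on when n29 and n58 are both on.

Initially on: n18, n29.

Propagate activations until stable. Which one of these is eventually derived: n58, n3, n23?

n29 and n18 are on, so n34 turns on (G7).
n29 and n34 are on, so n12 turns on (G3).
G9: n12 on → n3 on.
n23 would need n9 and n18 (G4), but n9 never turns on. n58 would need n43 and n12 (G2), but n43 never turns on.

n3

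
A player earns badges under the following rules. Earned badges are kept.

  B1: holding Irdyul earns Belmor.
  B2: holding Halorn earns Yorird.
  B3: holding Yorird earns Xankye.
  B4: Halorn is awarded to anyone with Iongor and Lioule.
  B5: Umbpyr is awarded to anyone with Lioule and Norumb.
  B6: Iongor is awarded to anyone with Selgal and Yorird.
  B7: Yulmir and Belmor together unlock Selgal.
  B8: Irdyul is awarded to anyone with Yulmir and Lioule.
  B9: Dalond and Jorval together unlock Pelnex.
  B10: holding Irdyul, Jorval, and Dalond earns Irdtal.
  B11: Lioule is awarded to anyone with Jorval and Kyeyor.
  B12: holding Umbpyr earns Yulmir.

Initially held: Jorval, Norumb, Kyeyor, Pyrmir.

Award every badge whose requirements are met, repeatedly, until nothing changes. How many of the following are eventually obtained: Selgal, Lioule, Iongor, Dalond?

2

With Jorval and Kyeyor, Lioule is earned (B11).
With Lioule and Norumb, Umbpyr is earned (B5).
With Umbpyr, Yulmir is earned (B12).
With Yulmir and Lioule, Irdyul is earned (B8).
With Irdyul, Belmor is earned (B1).
With Yulmir and Belmor, Selgal is earned (B7).
Selgal: reached.
Lioule: reached.
Iongor would need Selgal and Yorird (B6), but Yorird is never earned.
No rule produces Dalond, and it is not given.
Reached: Selgal and Lioule — 2 of the 4.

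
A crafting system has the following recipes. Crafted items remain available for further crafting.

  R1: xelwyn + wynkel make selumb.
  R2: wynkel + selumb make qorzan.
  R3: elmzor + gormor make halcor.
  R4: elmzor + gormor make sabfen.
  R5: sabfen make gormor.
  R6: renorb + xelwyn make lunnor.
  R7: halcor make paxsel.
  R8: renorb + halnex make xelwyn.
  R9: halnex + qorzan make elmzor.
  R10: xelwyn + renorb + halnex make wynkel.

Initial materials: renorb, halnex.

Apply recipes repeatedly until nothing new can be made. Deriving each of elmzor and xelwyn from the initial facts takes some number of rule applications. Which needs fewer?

xelwyn

xelwyn: renorb + halnex → xelwyn (R8). [1 rule application]
elmzor: renorb + halnex → xelwyn (R8). Using R10, xelwyn, renorb, and halnex make wynkel. xelwyn + wynkel → selumb (R1). wynkel + selumb → qorzan (R2). Using R9, halnex and qorzan make elmzor. [5 rule applications]
xelwyn needs fewer.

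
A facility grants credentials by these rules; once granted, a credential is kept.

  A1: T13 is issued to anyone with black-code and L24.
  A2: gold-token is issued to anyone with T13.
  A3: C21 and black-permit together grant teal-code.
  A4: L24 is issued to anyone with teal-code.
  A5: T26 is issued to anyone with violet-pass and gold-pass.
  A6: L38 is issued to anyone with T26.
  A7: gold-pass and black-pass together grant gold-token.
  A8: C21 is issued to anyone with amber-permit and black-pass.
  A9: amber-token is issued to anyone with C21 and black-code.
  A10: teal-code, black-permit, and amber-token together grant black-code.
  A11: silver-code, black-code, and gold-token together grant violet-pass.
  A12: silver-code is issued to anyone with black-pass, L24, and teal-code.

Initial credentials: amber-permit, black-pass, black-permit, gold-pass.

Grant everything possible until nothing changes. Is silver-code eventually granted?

Yes

Holding amber-permit and black-pass grants C21 (A8).
Holding C21 and black-permit grants teal-code (A3).
Holding teal-code grants L24 (A4).
Holding black-pass, L24, and teal-code grants silver-code (A12).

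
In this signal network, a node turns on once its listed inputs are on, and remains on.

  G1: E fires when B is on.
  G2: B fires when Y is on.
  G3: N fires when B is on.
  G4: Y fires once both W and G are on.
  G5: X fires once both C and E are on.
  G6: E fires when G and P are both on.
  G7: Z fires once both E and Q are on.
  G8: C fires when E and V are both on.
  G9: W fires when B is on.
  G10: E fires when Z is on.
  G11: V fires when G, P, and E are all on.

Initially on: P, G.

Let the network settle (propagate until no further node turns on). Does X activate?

G and P are on, so E fires (G6).
G11: G, P, and E on → V on.
E and V are on, so C fires (G8).
G5: C and E on → X on.

Yes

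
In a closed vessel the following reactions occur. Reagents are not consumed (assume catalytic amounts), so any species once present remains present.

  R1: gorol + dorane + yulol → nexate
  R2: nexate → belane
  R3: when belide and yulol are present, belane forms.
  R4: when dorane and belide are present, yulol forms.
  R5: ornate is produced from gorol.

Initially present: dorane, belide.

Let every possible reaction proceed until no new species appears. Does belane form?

Yes

dorane and belide present → yulol forms (R4).
belide and yulol present → belane forms (R3).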